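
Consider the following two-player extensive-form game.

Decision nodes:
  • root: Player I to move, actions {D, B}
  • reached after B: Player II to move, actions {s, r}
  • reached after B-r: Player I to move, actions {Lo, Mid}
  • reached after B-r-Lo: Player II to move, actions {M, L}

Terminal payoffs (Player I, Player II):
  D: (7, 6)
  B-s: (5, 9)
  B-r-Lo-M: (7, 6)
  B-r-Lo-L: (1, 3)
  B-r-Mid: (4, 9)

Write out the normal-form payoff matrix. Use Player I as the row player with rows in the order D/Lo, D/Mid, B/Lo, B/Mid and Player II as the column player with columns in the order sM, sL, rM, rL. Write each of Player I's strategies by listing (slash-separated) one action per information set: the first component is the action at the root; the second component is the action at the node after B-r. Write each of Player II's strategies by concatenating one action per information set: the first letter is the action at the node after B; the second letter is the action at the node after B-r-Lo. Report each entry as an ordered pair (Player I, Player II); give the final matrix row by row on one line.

            sM       sL       rM       rL
 D/Lo    (7,6)    (7,6)    (7,6)    (7,6)
D/Mid    (7,6)    (7,6)    (7,6)    (7,6)
 B/Lo    (5,9)    (5,9)    (7,6)    (1,3)
B/Mid    (5,9)    (5,9)    (4,9)    (4,9)

D/Lo: (7,6) (7,6) (7,6) (7,6) | D/Mid: (7,6) (7,6) (7,6) (7,6) | B/Lo: (5,9) (5,9) (7,6) (1,3) | B/Mid: (5,9) (5,9) (4,9) (4,9)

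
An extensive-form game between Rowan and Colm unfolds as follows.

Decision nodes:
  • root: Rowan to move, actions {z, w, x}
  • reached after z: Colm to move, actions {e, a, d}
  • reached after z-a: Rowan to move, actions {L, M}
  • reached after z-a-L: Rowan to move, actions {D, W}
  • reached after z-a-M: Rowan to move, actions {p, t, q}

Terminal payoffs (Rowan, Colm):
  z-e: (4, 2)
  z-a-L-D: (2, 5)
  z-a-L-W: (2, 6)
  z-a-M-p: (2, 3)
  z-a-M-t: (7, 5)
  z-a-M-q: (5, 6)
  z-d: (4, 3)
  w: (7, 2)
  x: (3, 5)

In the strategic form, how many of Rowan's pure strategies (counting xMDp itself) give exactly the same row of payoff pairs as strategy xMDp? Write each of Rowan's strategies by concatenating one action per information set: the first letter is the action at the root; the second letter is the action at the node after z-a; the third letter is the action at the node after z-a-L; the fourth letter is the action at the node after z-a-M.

Row for xMDp (columns e, a, d): (3,5) (3,5) (3,5).
Under xMDp, Rowan's choice at the node after z-a and at the node after z-a-L and at the node after z-a-M can never be reached regardless of what Colm does, so varying those choices leaves every outcome unchanged.
Holding the reachable choices fixed and varying the unreachable ones freely already gives 2 × 2 × 3 = 12 equivalent strategies.
No other strategy reproduces this row, so those 12 are the full class: xLDp, xLDt, xLDq, xLWp, xLWt, xLWq, xMDp, xMDt, xMDq, xMWp, xMWt, xMWq.

12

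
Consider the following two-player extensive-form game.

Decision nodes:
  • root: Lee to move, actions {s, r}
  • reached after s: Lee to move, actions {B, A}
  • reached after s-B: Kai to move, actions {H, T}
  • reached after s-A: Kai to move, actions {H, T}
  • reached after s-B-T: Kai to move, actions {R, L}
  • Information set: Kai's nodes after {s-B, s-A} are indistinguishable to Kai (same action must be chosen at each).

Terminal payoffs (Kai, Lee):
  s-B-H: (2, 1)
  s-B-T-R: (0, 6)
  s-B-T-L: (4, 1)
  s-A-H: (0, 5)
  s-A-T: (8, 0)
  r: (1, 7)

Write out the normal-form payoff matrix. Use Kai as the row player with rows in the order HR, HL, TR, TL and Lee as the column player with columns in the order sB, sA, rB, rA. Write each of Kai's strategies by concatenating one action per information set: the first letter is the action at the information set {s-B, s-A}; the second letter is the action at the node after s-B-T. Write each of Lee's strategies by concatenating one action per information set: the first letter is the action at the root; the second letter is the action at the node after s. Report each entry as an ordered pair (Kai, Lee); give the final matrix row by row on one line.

Row HR: sB→(2,1), sA→(0,5), rB→(1,7), rA→(1,7)
Row HL: sB→(2,1), sA→(0,5), rB→(1,7), rA→(1,7)
Row TR: sB→(0,6), sA→(8,0), rB→(1,7), rA→(1,7)
Row TL: sB→(4,1), sA→(8,0), rB→(1,7), rA→(1,7)

HR: (2,1) (0,5) (1,7) (1,7) | HL: (2,1) (0,5) (1,7) (1,7) | TR: (0,6) (8,0) (1,7) (1,7) | TL: (4,1) (8,0) (1,7) (1,7)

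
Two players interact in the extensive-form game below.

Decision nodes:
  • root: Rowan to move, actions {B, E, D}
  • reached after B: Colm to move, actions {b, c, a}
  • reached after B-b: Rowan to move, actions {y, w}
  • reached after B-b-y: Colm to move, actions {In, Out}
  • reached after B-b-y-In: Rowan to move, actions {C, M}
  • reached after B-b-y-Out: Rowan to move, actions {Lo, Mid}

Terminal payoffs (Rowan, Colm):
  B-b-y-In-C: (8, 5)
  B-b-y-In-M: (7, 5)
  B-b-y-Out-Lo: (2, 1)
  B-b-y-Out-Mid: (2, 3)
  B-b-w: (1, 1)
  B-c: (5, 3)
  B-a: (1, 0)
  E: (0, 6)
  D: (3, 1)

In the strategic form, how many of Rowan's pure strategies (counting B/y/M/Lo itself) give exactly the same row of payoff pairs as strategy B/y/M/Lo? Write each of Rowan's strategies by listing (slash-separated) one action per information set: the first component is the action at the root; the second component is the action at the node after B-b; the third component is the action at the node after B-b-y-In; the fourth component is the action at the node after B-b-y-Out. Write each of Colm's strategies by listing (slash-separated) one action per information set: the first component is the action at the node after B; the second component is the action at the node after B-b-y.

Row for B/y/M/Lo (columns b/In, b/Out, c/In, c/Out, a/In, a/Out): (7,5) (2,1) (5,3) (5,3) (1,0) (1,0).
Every one of Rowan's information sets is on the play path for some reply by Colm when Rowan follows B/y/M/Lo.
Changing the action at any of them therefore changes at least one column, so only B/y/M/Lo itself gives this row.

1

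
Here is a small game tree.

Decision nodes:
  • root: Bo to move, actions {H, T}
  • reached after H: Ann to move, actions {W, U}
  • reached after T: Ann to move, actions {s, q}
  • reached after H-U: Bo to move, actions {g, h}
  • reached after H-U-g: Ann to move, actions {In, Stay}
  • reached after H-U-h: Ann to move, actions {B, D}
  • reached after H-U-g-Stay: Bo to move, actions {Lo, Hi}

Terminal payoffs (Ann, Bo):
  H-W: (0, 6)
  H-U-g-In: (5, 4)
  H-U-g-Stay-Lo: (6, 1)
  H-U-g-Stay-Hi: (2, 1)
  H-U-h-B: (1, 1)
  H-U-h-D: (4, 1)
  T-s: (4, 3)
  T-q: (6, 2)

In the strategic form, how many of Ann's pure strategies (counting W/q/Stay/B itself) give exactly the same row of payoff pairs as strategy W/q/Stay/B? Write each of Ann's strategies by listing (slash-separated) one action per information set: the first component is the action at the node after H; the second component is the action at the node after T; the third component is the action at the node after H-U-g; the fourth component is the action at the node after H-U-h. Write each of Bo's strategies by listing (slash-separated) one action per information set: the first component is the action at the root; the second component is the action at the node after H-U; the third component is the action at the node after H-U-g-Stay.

Row for W/q/Stay/B (columns H/g/Lo, H/g/Hi, H/h/Lo, H/h/Hi, T/g/Lo, T/g/Hi, T/h/Lo, T/h/Hi): (0,6) (0,6) (0,6) (0,6) (6,2) (6,2) (6,2) (6,2).
Under W/q/Stay/B, Ann's choice at the node after H-U-g and at the node after H-U-h can never be reached regardless of what Bo does, so varying those choices leaves every outcome unchanged.
Holding the reachable choices fixed and varying the unreachable ones freely already gives 2 × 2 = 4 equivalent strategies.
No other strategy reproduces this row, so those 4 are the full class: W/q/In/B, W/q/In/D, W/q/Stay/B, W/q/Stay/D.

4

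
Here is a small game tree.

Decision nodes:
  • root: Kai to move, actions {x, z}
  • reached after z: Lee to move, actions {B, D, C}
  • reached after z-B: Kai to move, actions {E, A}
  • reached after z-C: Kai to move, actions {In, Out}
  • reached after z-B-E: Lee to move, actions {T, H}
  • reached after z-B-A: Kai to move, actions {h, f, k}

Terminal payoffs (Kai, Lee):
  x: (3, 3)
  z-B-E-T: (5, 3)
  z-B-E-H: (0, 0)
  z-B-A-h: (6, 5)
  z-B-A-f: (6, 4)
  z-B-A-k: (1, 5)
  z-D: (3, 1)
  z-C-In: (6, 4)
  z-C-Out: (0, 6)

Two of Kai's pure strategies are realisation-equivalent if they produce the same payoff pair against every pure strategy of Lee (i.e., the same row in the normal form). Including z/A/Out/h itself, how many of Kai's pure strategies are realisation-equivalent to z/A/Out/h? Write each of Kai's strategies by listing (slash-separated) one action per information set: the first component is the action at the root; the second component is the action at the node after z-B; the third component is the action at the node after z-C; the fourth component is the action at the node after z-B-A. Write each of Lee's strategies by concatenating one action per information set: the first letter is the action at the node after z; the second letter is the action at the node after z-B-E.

1

Row for z/A/Out/h (columns BT, BH, DT, DH, CT, CH): (6,5) (6,5) (3,1) (3,1) (0,6) (0,6).
Every one of Kai's information sets is on the play path for some reply by Lee when Kai follows z/A/Out/h.
Changing the action at any of them therefore changes at least one column, so only z/A/Out/h itself gives this row.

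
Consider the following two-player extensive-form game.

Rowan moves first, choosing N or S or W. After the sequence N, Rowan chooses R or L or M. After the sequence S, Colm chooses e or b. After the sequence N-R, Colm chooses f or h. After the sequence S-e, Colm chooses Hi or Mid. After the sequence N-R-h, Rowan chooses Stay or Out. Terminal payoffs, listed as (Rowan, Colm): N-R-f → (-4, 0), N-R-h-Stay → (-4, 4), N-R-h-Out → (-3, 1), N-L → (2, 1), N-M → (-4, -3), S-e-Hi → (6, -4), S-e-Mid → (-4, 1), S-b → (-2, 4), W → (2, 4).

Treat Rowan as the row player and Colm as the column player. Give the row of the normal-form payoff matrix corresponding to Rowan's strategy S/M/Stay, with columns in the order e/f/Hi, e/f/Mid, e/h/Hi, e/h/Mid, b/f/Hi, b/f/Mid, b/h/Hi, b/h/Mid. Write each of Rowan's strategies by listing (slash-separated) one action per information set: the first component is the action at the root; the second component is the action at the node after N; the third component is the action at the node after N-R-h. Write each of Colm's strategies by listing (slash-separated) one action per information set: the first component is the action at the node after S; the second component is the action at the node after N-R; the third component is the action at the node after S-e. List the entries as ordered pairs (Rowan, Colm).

vs e/f/Hi: Rowan plays S → Colm plays e at [S] → Colm plays Hi at [S-e] → (6, -4)
vs e/f/Mid: Rowan plays S → Colm plays e at [S] → Colm plays Mid at [S-e] → (-4, 1)
vs e/h/Hi: Rowan plays S → Colm plays e at [S] → Colm plays Hi at [S-e] → (6, -4)
vs e/h/Mid: Rowan plays S → Colm plays e at [S] → Colm plays Mid at [S-e] → (-4, 1)
vs b/f/Hi: Rowan plays S → Colm plays b at [S] → (-2, 4)
vs b/f/Mid: Rowan plays S → Colm plays b at [S] → (-2, 4)
vs b/h/Hi: Rowan plays S → Colm plays b at [S] → (-2, 4)
vs b/h/Mid: Rowan plays S → Colm plays b at [S] → (-2, 4)

(6,-4) (-4,1) (6,-4) (-4,1) (-2,4) (-2,4) (-2,4) (-2,4)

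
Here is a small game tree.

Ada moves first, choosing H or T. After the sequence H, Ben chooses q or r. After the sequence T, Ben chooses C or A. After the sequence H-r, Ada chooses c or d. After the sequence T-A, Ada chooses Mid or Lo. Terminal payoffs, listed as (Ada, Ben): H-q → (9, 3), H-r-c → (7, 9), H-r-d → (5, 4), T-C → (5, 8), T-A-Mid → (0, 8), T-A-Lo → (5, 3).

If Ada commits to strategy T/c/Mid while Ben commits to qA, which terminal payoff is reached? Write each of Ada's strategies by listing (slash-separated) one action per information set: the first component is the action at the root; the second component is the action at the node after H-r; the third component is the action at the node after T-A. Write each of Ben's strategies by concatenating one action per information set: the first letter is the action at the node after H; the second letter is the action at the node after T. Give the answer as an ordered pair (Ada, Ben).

(0, 8)

Trace the play path from the root:
  Ada plays T
  Ben plays A at [T]
  Ada plays Mid at [T-A]
→ terminal payoff (0, 8).
(Ada's choice at the node after H-r is never reached on this path, so it doesn't affect the outcome.)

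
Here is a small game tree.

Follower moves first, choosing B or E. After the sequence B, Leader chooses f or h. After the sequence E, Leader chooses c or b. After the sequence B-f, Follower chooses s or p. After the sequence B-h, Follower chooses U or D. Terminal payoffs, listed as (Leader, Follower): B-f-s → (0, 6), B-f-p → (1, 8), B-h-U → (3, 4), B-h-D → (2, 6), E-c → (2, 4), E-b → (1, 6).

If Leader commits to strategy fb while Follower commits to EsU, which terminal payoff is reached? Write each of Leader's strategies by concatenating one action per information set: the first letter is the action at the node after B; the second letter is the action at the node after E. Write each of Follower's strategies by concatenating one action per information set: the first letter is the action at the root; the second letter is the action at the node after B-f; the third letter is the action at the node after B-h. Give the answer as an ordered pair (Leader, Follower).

Trace the play path from the root:
  Follower plays E
  Leader plays b at [E]
→ terminal payoff (1, 6).
(Leader's choice at the node after B is never reached on this path, so it doesn't affect the outcome.)

(1, 6)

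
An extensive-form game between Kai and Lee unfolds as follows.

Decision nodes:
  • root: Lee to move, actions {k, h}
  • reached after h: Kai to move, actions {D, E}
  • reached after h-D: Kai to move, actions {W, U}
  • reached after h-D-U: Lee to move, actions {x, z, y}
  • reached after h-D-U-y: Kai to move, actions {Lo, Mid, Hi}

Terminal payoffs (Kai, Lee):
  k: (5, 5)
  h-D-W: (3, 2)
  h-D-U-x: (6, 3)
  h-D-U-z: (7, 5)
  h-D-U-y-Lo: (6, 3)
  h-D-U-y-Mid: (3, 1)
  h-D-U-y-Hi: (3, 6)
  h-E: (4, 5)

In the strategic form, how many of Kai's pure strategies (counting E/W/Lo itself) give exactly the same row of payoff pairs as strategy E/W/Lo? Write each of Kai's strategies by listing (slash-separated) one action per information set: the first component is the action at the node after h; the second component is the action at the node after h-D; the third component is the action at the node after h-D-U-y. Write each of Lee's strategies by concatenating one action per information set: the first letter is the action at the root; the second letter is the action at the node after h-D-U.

Row for E/W/Lo (columns kx, kz, ky, hx, hz, hy): (5,5) (5,5) (5,5) (4,5) (4,5) (4,5).
Under E/W/Lo, Kai's choice at the node after h-D and at the node after h-D-U-y can never be reached regardless of what Lee does, so varying those choices leaves every outcome unchanged.
Holding the reachable choices fixed and varying the unreachable ones freely already gives 2 × 3 = 6 equivalent strategies.
No other strategy reproduces this row, so those 6 are the full class: E/W/Lo, E/W/Mid, E/W/Hi, E/U/Lo, E/U/Mid, E/U/Hi.

6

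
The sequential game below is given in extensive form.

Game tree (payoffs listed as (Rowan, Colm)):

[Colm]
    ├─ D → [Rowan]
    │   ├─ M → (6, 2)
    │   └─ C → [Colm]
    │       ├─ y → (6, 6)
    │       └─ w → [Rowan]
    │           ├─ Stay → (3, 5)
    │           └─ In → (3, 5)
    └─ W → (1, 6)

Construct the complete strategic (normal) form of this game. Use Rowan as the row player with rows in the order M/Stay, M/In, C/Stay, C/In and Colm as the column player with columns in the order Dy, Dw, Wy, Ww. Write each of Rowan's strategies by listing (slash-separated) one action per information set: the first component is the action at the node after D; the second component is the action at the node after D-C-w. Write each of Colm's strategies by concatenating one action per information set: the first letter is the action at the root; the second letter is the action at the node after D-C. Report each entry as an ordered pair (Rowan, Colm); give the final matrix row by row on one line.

M/Stay: (6,2) (6,2) (1,6) (1,6) | M/In: (6,2) (6,2) (1,6) (1,6) | C/Stay: (6,6) (3,5) (1,6) (1,6) | C/In: (6,6) (3,5) (1,6) (1,6)

             Dy       Dw       Wy       Ww
M/Stay    (6,2)    (6,2)    (1,6)    (1,6)
  M/In    (6,2)    (6,2)    (1,6)    (1,6)
C/Stay    (6,6)    (3,5)    (1,6)    (1,6)
  C/In    (6,6)    (3,5)    (1,6)    (1,6)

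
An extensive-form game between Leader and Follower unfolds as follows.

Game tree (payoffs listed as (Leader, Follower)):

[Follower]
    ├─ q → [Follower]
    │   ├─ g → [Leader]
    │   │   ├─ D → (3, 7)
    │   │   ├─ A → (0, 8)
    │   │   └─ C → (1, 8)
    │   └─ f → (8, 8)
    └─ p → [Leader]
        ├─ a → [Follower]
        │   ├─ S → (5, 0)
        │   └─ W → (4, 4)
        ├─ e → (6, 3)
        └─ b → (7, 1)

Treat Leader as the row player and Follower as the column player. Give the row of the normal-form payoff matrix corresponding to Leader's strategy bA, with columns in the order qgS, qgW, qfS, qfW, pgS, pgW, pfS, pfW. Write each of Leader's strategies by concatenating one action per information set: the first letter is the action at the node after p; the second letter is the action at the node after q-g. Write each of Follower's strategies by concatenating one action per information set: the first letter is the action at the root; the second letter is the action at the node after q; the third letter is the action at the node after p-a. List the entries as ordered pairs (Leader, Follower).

vs qgS: Follower plays q → Follower plays g at [q] → Leader plays A at [q-g] → (0, 8)
vs qgW: Follower plays q → Follower plays g at [q] → Leader plays A at [q-g] → (0, 8)
vs qfS: Follower plays q → Follower plays f at [q] → (8, 8)
vs qfW: Follower plays q → Follower plays f at [q] → (8, 8)
vs pgS: Follower plays p → Leader plays b at [p] → (7, 1)
vs pgW: Follower plays p → Leader plays b at [p] → (7, 1)
vs pfS: Follower plays p → Leader plays b at [p] → (7, 1)
vs pfW: Follower plays p → Leader plays b at [p] → (7, 1)

(0,8) (0,8) (8,8) (8,8) (7,1) (7,1) (7,1) (7,1)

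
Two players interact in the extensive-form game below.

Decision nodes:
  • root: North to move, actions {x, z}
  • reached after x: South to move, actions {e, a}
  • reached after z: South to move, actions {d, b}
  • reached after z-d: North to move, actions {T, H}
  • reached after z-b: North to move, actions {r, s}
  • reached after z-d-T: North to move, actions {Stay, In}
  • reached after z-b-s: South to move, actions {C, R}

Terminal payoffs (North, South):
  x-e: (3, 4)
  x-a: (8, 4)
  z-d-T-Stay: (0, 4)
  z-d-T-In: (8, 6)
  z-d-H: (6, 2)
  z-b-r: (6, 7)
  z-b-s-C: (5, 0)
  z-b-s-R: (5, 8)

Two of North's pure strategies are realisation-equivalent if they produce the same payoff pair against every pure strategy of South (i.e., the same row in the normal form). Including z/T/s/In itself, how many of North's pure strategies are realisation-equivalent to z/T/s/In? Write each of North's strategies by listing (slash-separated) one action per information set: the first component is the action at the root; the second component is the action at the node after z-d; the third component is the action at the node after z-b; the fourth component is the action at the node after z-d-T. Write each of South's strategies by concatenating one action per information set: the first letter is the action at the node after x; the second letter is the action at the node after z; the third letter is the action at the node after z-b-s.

1

Row for z/T/s/In (columns edC, edR, ebC, ebR, adC, adR, abC, abR): (8,6) (8,6) (5,0) (5,8) (8,6) (8,6) (5,0) (5,8).
Every one of North's information sets is on the play path for some reply by South when North follows z/T/s/In.
Changing the action at any of them therefore changes at least one column, so only z/T/s/In itself gives this row.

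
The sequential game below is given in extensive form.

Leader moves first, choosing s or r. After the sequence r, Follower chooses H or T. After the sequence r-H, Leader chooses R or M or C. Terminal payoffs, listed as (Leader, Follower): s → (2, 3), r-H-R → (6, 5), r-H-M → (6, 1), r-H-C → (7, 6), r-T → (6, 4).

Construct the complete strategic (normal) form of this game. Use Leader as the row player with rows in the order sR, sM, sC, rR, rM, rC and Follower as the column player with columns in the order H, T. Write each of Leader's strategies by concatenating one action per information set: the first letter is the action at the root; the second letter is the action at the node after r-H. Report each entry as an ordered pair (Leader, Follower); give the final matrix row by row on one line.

            H        T
  sR    (2,3)    (2,3)
  sM    (2,3)    (2,3)
  sC    (2,3)    (2,3)
  rR    (6,5)    (6,4)
  rM    (6,1)    (6,4)
  rC    (7,6)    (6,4)

sR: (2,3) (2,3) | sM: (2,3) (2,3) | sC: (2,3) (2,3) | rR: (6,5) (6,4) | rM: (6,1) (6,4) | rC: (7,6) (6,4)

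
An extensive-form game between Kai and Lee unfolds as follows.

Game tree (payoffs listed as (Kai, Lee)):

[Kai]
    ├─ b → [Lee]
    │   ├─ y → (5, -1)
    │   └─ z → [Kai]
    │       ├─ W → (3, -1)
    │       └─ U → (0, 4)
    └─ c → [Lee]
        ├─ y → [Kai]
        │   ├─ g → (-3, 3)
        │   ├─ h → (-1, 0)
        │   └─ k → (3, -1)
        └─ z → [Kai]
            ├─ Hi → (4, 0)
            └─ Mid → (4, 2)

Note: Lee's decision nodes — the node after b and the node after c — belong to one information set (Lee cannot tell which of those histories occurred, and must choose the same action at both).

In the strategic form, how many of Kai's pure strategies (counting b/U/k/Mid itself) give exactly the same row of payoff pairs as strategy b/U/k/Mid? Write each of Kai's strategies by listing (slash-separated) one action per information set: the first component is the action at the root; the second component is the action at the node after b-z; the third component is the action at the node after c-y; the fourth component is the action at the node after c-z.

Row for b/U/k/Mid (columns y, z): (5,-1) (0,4).
Under b/U/k/Mid, Kai's choice at the node after c-y and at the node after c-z can never be reached regardless of what Lee does, so varying those choices leaves every outcome unchanged.
Holding the reachable choices fixed and varying the unreachable ones freely already gives 3 × 2 = 6 equivalent strategies.
No other strategy reproduces this row, so those 6 are the full class: b/U/g/Hi, b/U/g/Mid, b/U/h/Hi, b/U/h/Mid, b/U/k/Hi, b/U/k/Mid.

6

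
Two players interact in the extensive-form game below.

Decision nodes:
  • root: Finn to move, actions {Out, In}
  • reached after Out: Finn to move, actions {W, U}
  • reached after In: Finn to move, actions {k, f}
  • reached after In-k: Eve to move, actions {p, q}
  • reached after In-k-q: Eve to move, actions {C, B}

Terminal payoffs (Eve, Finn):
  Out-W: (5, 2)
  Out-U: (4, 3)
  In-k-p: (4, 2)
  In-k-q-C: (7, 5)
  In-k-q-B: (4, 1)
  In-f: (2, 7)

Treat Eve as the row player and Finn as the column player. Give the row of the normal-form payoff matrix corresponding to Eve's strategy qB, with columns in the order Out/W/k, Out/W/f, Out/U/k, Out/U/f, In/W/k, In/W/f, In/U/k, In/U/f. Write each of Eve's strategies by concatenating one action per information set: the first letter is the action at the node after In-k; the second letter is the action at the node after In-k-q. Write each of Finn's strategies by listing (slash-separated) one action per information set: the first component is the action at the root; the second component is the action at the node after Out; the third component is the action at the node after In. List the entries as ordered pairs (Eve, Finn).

(5,2) (5,2) (4,3) (4,3) (4,1) (2,7) (4,1) (2,7)

vs Out/W/k: Finn plays Out → Finn plays W at [Out] → (5, 2)
vs Out/W/f: Finn plays Out → Finn plays W at [Out] → (5, 2)
vs Out/U/k: Finn plays Out → Finn plays U at [Out] → (4, 3)
vs Out/U/f: Finn plays Out → Finn plays U at [Out] → (4, 3)
vs In/W/k: Finn plays In → Finn plays k at [In] → Eve plays q at [In-k] → Eve plays B at [In-k-q] → (4, 1)
vs In/W/f: Finn plays In → Finn plays f at [In] → (2, 7)
vs In/U/k: Finn plays In → Finn plays k at [In] → Eve plays q at [In-k] → Eve plays B at [In-k-q] → (4, 1)
vs In/U/f: Finn plays In → Finn plays f at [In] → (2, 7)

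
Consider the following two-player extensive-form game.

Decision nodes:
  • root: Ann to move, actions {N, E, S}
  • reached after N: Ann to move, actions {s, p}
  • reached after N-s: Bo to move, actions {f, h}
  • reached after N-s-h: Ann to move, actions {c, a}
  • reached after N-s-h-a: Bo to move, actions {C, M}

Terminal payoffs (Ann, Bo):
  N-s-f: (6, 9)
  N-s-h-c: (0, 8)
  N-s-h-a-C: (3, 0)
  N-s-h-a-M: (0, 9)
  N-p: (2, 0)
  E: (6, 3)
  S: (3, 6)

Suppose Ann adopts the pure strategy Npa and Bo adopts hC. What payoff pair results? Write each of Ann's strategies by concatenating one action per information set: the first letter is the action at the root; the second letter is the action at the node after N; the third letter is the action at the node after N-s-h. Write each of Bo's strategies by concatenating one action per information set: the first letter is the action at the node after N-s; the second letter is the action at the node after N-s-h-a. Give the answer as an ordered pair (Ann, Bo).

Trace the play path from the root:
  Ann plays N
  Ann plays p at [N]
→ terminal payoff (2, 0).
(Ann's choice at the node after N-s-h is never reached on this path, so it doesn't affect the outcome.)

(2, 0)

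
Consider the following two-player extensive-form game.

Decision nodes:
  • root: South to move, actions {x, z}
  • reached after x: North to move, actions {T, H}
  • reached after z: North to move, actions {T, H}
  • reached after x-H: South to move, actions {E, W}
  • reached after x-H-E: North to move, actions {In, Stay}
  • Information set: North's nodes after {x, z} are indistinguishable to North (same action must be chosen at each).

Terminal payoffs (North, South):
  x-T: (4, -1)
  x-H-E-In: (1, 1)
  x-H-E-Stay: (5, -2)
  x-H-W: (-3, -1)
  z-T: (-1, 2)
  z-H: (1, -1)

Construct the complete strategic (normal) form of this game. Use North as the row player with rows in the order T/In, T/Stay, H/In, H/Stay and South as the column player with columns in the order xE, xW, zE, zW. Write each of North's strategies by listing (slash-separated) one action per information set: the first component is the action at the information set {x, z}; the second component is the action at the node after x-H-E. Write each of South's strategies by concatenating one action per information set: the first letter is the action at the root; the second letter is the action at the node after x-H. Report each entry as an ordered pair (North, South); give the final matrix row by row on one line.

Row T/In: xE→(4,-1), xW→(4,-1), zE→(-1,2), zW→(-1,2)
Row T/Stay: xE→(4,-1), xW→(4,-1), zE→(-1,2), zW→(-1,2)
Row H/In: xE→(1,1), xW→(-3,-1), zE→(1,-1), zW→(1,-1)
Row H/Stay: xE→(5,-2), xW→(-3,-1), zE→(1,-1), zW→(1,-1)

T/In: (4,-1) (4,-1) (-1,2) (-1,2) | T/Stay: (4,-1) (4,-1) (-1,2) (-1,2) | H/In: (1,1) (-3,-1) (1,-1) (1,-1) | H/Stay: (5,-2) (-3,-1) (1,-1) (1,-1)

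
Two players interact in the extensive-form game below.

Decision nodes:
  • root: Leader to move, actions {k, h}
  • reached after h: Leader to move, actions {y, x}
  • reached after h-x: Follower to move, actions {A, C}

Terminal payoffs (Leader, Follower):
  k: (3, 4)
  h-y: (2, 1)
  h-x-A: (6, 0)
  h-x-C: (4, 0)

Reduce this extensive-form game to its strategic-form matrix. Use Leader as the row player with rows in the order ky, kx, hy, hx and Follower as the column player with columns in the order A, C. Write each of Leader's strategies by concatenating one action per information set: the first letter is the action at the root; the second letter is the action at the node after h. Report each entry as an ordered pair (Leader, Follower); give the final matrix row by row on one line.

Row ky: A→(3,4), C→(3,4)
Row kx: A→(3,4), C→(3,4)
Row hy: A→(2,1), C→(2,1)
Row hx: A→(6,0), C→(4,0)

ky: (3,4) (3,4) | kx: (3,4) (3,4) | hy: (2,1) (2,1) | hx: (6,0) (4,0)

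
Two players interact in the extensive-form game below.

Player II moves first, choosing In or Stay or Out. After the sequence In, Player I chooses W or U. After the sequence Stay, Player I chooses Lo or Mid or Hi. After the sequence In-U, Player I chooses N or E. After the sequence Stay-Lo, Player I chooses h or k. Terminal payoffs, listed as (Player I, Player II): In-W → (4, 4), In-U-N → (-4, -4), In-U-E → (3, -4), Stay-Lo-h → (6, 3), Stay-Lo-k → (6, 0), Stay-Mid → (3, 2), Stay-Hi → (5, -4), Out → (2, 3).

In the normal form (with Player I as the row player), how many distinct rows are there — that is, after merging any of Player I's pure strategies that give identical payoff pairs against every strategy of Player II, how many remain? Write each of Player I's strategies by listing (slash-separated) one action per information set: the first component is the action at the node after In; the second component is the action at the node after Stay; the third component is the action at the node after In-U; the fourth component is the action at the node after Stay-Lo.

Player I has 24 pure strategies: W/Lo/N/h, W/Lo/N/k, W/Lo/E/h, W/Lo/E/k, W/Mid/N/h, W/Mid/N/k, W/Mid/E/h, W/Mid/E/k, W/Hi/N/h, W/Hi/N/k, W/Hi/E/h, W/Hi/E/k, U/Lo/N/h, U/Lo/N/k, U/Lo/E/h, U/Lo/E/k, U/Mid/N/h, U/Mid/N/k, U/Mid/E/h, U/Mid/E/k, U/Hi/N/h, U/Hi/N/k, U/Hi/E/h, U/Hi/E/k. Columns: In, Stay, Out.
{W/Lo/N/h, W/Lo/E/h} → row (4,4) (6,3) (2,3)
{W/Lo/N/k, W/Lo/E/k} → row (4,4) (6,0) (2,3)
{W/Mid/N/h, W/Mid/N/k, W/Mid/E/h, W/Mid/E/k} → row (4,4) (3,2) (2,3)
{W/Hi/N/h, W/Hi/N/k, W/Hi/E/h, W/Hi/E/k} → row (4,4) (5,-4) (2,3)
{U/Lo/N/h} → row (-4,-4) (6,3) (2,3)
{U/Lo/N/k} → row (-4,-4) (6,0) (2,3)
{U/Lo/E/h} → row (3,-4) (6,3) (2,3)
{U/Lo/E/k} → row (3,-4) (6,0) (2,3)
{U/Mid/N/h, U/Mid/N/k} → row (-4,-4) (3,2) (2,3)
{U/Mid/E/h, U/Mid/E/k} → row (3,-4) (3,2) (2,3)
{U/Hi/N/h, U/Hi/N/k} → row (-4,-4) (5,-4) (2,3)
{U/Hi/E/h, U/Hi/E/k} → row (3,-4) (5,-4) (2,3)
That's 12 distinct rows out of 24 strategies.

12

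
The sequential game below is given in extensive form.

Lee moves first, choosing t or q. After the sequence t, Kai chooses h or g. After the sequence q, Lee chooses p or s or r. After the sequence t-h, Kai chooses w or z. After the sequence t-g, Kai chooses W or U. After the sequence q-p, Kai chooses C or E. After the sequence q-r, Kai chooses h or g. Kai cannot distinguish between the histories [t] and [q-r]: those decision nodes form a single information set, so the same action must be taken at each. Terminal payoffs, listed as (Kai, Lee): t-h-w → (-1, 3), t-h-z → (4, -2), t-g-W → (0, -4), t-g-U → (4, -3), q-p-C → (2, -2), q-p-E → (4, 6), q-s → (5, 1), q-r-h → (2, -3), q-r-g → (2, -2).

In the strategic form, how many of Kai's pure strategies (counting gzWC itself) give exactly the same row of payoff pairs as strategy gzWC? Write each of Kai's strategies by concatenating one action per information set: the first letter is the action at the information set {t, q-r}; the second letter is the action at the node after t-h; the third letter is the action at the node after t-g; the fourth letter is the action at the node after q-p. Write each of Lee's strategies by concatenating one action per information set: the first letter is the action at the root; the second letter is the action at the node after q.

2

Row for gzWC (columns tp, ts, tr, qp, qs, qr): (0,-4) (0,-4) (0,-4) (2,-2) (5,1) (2,-2).
Under gzWC, Kai's choice at the node after t-h can never be reached regardless of what Lee does, so varying those choices leaves every outcome unchanged.
Holding the reachable choices fixed and varying the unreachable one freely already gives 2 equivalent strategies.
No other strategy reproduces this row, so those 2 are the full class: gwWC, gzWC.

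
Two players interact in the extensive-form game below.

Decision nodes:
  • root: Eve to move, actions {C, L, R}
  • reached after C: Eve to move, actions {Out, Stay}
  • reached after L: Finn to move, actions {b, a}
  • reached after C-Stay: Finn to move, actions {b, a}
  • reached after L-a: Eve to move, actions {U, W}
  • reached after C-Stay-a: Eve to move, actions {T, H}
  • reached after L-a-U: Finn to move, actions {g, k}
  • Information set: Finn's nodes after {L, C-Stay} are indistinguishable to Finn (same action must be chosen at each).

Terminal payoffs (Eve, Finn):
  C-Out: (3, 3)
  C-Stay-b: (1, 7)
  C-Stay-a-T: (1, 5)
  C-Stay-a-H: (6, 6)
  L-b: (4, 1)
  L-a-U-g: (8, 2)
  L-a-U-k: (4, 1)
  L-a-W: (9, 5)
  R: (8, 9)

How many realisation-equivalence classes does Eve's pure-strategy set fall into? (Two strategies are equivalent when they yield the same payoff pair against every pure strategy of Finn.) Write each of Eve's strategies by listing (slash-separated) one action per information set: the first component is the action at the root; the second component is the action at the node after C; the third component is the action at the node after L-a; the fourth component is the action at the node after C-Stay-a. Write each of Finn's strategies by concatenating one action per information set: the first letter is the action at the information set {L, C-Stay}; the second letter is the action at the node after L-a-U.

6

Eve has 24 pure strategies: C/Out/U/T, C/Out/U/H, C/Out/W/T, C/Out/W/H, C/Stay/U/T, C/Stay/U/H, C/Stay/W/T, C/Stay/W/H, L/Out/U/T, L/Out/U/H, L/Out/W/T, L/Out/W/H, L/Stay/U/T, L/Stay/U/H, L/Stay/W/T, L/Stay/W/H, R/Out/U/T, R/Out/U/H, R/Out/W/T, R/Out/W/H, R/Stay/U/T, R/Stay/U/H, R/Stay/W/T, R/Stay/W/H. Columns: bg, bk, ag, ak.
{C/Out/U/T, C/Out/U/H, C/Out/W/T, C/Out/W/H} → row (3,3) (3,3) (3,3) (3,3)
{C/Stay/U/T, C/Stay/W/T} → row (1,7) (1,7) (1,5) (1,5)
{C/Stay/U/H, C/Stay/W/H} → row (1,7) (1,7) (6,6) (6,6)
{L/Out/U/T, L/Out/U/H, L/Stay/U/T, L/Stay/U/H} → row (4,1) (4,1) (8,2) (4,1)
{L/Out/W/T, L/Out/W/H, L/Stay/W/T, L/Stay/W/H} → row (4,1) (4,1) (9,5) (9,5)
{R/Out/U/T, R/Out/U/H, R/Out/W/T, R/Out/W/H, R/Stay/U/T, R/Stay/U/H, R/Stay/W/T, R/Stay/W/H} → row (8,9) (8,9) (8,9) (8,9)
That's 6 distinct rows out of 24 strategies.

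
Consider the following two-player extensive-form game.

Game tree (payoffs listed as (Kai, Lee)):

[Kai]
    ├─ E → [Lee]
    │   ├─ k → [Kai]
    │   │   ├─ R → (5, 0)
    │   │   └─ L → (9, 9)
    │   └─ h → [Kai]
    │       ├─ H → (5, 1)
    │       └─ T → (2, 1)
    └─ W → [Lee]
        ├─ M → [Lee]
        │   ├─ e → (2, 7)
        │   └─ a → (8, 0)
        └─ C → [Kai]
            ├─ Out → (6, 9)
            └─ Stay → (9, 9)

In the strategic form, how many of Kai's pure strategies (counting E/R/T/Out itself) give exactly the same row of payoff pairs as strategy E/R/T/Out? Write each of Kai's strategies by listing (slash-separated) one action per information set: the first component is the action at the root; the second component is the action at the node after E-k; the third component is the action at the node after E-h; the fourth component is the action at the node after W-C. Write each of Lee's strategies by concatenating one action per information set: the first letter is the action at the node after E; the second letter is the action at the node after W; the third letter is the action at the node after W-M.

2

Row for E/R/T/Out (columns kMe, kMa, kCe, kCa, hMe, hMa, hCe, hCa): (5,0) (5,0) (5,0) (5,0) (2,1) (2,1) (2,1) (2,1).
Under E/R/T/Out, Kai's choice at the node after W-C can never be reached regardless of what Lee does, so varying those choices leaves every outcome unchanged.
Holding the reachable choices fixed and varying the unreachable one freely already gives 2 equivalent strategies.
No other strategy reproduces this row, so those 2 are the full class: E/R/T/Out, E/R/T/Stay.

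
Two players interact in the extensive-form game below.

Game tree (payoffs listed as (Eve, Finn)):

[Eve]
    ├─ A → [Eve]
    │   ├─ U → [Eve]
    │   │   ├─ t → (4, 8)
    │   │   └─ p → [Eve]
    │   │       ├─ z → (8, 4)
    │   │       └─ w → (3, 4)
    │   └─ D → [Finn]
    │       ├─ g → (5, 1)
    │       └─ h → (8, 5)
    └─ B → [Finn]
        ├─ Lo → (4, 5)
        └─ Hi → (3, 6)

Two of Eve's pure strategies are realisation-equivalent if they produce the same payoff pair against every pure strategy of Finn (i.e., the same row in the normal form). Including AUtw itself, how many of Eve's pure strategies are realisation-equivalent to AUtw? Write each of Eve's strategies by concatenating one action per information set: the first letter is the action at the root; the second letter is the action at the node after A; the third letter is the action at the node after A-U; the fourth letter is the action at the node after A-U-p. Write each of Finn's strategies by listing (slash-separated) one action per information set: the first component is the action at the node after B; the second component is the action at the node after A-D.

Row for AUtw (columns Lo/g, Lo/h, Hi/g, Hi/h): (4,8) (4,8) (4,8) (4,8).
Under AUtw, Eve's choice at the node after A-U-p can never be reached regardless of what Finn does, so varying those choices leaves every outcome unchanged.
Holding the reachable choices fixed and varying the unreachable one freely already gives 2 equivalent strategies.
No other strategy reproduces this row, so those 2 are the full class: AUtz, AUtw.

2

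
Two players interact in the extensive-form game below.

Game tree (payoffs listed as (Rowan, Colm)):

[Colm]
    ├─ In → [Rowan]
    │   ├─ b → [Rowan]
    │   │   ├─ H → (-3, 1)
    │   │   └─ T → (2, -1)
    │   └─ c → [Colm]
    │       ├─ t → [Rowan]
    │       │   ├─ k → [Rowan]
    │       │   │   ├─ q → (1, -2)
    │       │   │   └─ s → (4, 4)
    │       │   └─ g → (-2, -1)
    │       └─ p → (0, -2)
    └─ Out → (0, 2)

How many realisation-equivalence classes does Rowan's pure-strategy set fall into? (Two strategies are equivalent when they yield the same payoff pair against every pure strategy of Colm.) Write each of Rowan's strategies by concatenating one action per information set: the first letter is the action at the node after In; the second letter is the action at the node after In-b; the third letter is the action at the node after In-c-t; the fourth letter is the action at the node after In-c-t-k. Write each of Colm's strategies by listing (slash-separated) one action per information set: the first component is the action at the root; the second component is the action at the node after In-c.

Rowan has 16 pure strategies: bHkq, bHks, bHgq, bHgs, bTkq, bTks, bTgq, bTgs, cHkq, cHks, cHgq, cHgs, cTkq, cTks, cTgq, cTgs. Columns: In/t, In/p, Out/t, Out/p.
{bHkq, bHks, bHgq, bHgs} → row (-3,1) (-3,1) (0,2) (0,2)
{bTkq, bTks, bTgq, bTgs} → row (2,-1) (2,-1) (0,2) (0,2)
{cHkq, cTkq} → row (1,-2) (0,-2) (0,2) (0,2)
{cHks, cTks} → row (4,4) (0,-2) (0,2) (0,2)
{cHgq, cHgs, cTgq, cTgs} → row (-2,-1) (0,-2) (0,2) (0,2)
That's 5 distinct rows out of 16 strategies.

5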